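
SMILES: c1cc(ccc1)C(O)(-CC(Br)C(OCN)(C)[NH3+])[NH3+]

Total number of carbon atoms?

The symbol for carbon appears 12 times in the SMILES. Lowercase c denotes aromatic carbon and counts toward C.

12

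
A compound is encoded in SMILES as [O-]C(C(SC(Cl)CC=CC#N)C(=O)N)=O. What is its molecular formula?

Heavy atoms from the SMILES: 8 C, 1 Cl, 2 N, 3 O, 1 S.
Implicit hydrogens by atom environment:
  4 × C: 1 H each → 4
  3 × C: no H
  2 × O: no H
  1 × C: 2 H
  1 × Cl: no H
  1 × N: 2 H
  1 × N: no H
  1 × O (charge -1): no H
  1 × S: no H
  Total hydrogens = 8.
Net charge -1.
Molecular formula: C8H8ClN2O3S-

C8H8ClN2O3S-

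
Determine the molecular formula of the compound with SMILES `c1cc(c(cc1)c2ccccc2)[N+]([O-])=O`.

C12H9NO2

Heavy atoms from the SMILES: 12 C, 1 N, 2 O.
Implicit hydrogens by atom environment:
  9 × C (aromatic): 1 H each → 9
  3 × C (aromatic): no H
  1 × N (charge +1): no H
  1 × O: no H
  1 × O (charge -1): no H
  Total hydrogens = 9.
Molecular formula: C12H9NO2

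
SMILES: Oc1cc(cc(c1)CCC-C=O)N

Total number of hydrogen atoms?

Hydrogens are implicit in SMILES; fill each atom to its normal valence:
  3 × C: 2 H each → 6
  3 × C (aromatic): 1 H each → 3
  3 × C (aromatic): no H
  1 × C: 1 H
  1 × N: 2 H
  1 × O: 1 H
  1 × O: no H
  Total hydrogens = 13.

13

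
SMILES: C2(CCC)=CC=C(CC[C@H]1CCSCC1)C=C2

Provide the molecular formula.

Heavy atoms from the SMILES: 16 C, 1 S.
Implicit hydrogens by atom environment:
  8 × C: 2 H each → 16
  4 × C (aromatic): 1 H each → 4
  2 × C (aromatic): no H
  1 × C: 3 H
  1 × C: 1 H
  1 × S: no H
  Total hydrogens = 24.
Molecular formula: C16H24S

C16H24S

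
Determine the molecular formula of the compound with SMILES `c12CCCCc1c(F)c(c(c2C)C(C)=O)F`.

C13H14F2O

Heavy atoms from the SMILES: 13 C, 2 F, 1 O.
Implicit hydrogens by atom environment:
  6 × C (aromatic): no H
  4 × C: 2 H each → 8
  2 × C: 3 H each → 6
  2 × F: no H
  1 × C: no H
  1 × O: no H
  Total hydrogens = 14.
Molecular formula: C13H14F2O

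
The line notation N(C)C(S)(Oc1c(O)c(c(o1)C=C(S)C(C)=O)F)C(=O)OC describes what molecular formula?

C12H14FNO6S2

Heavy atoms from the SMILES: 12 C, 1 F, 1 N, 6 O, 2 S.
Implicit hydrogens by atom environment:
  4 × C (aromatic): no H
  4 × C: no H
  4 × O: no H
  3 × C: 3 H each → 9
  2 × S: 1 H each → 2
  1 × C: 1 H
  1 × F: no H
  1 × N: 1 H
  1 × O: 1 H
  1 × O (aromatic): no H
  Total hydrogens = 14.
Molecular formula: C12H14FNO6S2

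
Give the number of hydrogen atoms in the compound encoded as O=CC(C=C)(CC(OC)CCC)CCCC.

Hydrogens are implicit in SMILES; fill each atom to its normal valence:
  7 × C: 2 H each → 14
  3 × C: 3 H each → 9
  3 × C: 1 H each → 3
  2 × O: no H
  1 × C: no H
  Total hydrogens = 26.

26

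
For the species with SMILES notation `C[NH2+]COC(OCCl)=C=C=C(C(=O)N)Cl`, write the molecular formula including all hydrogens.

C8H11Cl2N2O3+

Heavy atoms from the SMILES: 8 C, 2 Cl, 2 N, 3 O.
Implicit hydrogens by atom environment:
  5 × C: no H
  3 × O: no H
  2 × C: 2 H each → 4
  2 × Cl: no H
  1 × C: 3 H
  1 × N: 2 H
  1 × N (charge +1): 2 H
  Total hydrogens = 11.
Net charge +1.
Molecular formula: C8H11Cl2N2O3+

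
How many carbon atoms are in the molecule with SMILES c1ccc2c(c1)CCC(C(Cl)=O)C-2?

11

The symbol for carbon appears 11 times in the SMILES. Lowercase c denotes aromatic carbon and counts toward C.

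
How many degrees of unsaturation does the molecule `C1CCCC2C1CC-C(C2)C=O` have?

3

Molecular formula from the SMILES: C11H18O.
DoU = (2C + 2 + N − H − X)/2 = (2·11 + 2 + 0 − 18 − 0)/2 = 6/2 = 3.
(Structurally: 2 ring(s) + 1 π bond(s) = 3.)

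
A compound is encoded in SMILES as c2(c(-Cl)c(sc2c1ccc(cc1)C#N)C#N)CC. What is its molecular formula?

Heavy atoms from the SMILES: 14 C, 1 Cl, 2 N, 1 S.
Implicit hydrogens by atom environment:
  6 × C (aromatic): no H
  4 × C (aromatic): 1 H each → 4
  2 × C: no H
  2 × N: no H
  1 × C: 3 H
  1 × C: 2 H
  1 × Cl: no H
  1 × S (aromatic): no H
  Total hydrogens = 9.
Molecular formula: C14H9ClN2S

C14H9ClN2S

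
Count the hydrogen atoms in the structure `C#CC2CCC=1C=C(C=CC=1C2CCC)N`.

19

Hydrogens are implicit in SMILES; fill each atom to its normal valence:
  4 × C: 2 H each → 8
  3 × C (aromatic): 1 H each → 3
  3 × C: 1 H each → 3
  3 × C (aromatic): no H
  1 × C: 3 H
  1 × C: no H
  1 × N: 2 H
  Total hydrogens = 19.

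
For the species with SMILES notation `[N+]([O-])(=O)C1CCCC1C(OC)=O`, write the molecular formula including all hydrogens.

C7H11NO4

Heavy atoms from the SMILES: 7 C, 1 N, 4 O.
Implicit hydrogens by atom environment:
  3 × C: 2 H each → 6
  3 × O: no H
  2 × C: 1 H each → 2
  1 × C: 3 H
  1 × C: no H
  1 × N (charge +1): no H
  1 × O (charge -1): no H
  Total hydrogens = 11.
Molecular formula: C7H11NO4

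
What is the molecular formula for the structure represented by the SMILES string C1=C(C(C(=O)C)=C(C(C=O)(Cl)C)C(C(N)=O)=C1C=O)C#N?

C14H11ClN2O4

Heavy atoms from the SMILES: 14 C, 1 Cl, 2 N, 4 O.
Implicit hydrogens by atom environment:
  5 × C (aromatic): no H
  4 × C: no H
  4 × O: no H
  2 × C: 3 H each → 6
  2 × C: 1 H each → 2
  1 × C (aromatic): 1 H
  1 × Cl: no H
  1 × N: 2 H
  1 × N: no H
  Total hydrogens = 11.
Molecular formula: C14H11ClN2O4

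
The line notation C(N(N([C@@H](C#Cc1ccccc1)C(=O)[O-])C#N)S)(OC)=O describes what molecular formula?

Heavy atoms from the SMILES: 13 C, 3 N, 4 O, 1 S.
Implicit hydrogens by atom environment:
  5 × C (aromatic): 1 H each → 5
  5 × C: no H
  3 × N: no H
  3 × O: no H
  1 × C: 3 H
  1 × C: 1 H
  1 × C (aromatic): no H
  1 × O (charge -1): no H
  1 × S: 1 H
  Total hydrogens = 10.
Net charge -1.
Molecular formula: C13H10N3O4S-

C13H10N3O4S-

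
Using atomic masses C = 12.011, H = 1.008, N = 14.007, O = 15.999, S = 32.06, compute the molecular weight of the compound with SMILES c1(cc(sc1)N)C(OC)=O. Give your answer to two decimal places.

157.19

Molecular formula: C6H7NO2S.
M = 6×12.011 + 7×1.008 + 1×14.007 + 2×15.999 + 1×32.06 = 157.19 g/mol.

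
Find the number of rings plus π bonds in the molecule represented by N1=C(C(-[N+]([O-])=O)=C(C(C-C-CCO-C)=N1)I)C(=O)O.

Molecular formula from the SMILES: C10H12IN3O5.
DoU = (2C + 2 + N − H − X)/2 = (2·10 + 2 + 3 − 12 − 1)/2 = 12/2 = 6.
(Structurally: 1 ring(s) + 5 π bond(s) = 6.)

6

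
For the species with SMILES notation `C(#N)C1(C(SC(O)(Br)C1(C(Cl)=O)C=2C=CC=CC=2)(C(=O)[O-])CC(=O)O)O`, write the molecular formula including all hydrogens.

Heavy atoms from the SMILES: 1 Br, 15 C, 1 Cl, 1 N, 7 O, 1 S.
Implicit hydrogens by atom environment:
  8 × C: no H
  5 × C (aromatic): 1 H each → 5
  3 × O: 1 H each → 3
  3 × O: no H
  1 × Br: no H
  1 × C: 2 H
  1 × C (aromatic): no H
  1 × Cl: no H
  1 × N: no H
  1 × O (charge -1): no H
  1 × S: no H
  Total hydrogens = 10.
Net charge -1.
Molecular formula: C15H10BrClNO7S-

C15H10BrClNO7S-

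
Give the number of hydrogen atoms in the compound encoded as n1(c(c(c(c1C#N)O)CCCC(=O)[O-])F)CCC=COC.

16

Hydrogens are implicit in SMILES; fill each atom to its normal valence:
  5 × C: 2 H each → 10
  4 × C (aromatic): no H
  2 × C: 1 H each → 2
  2 × C: no H
  2 × O: no H
  1 × C: 3 H
  1 × F: no H
  1 × N (aromatic): no H
  1 × N: no H
  1 × O: 1 H
  1 × O (charge -1): no H
  Total hydrogens = 16.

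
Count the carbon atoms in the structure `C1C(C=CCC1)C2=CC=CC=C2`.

12

The symbol for carbon appears 12 times in the SMILES.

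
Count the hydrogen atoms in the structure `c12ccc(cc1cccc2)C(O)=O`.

Hydrogens are implicit in SMILES; fill each atom to its normal valence:
  7 × C (aromatic): 1 H each → 7
  3 × C (aromatic): no H
  1 × C: no H
  1 × O: 1 H
  1 × O: no H
  Total hydrogens = 8.

8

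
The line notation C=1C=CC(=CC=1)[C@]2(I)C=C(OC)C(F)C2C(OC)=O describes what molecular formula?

C14H14FIO3

Heavy atoms from the SMILES: 14 C, 1 F, 1 I, 3 O.
Implicit hydrogens by atom environment:
  5 × C (aromatic): 1 H each → 5
  3 × C: 1 H each → 3
  3 × C: no H
  3 × O: no H
  2 × C: 3 H each → 6
  1 × C (aromatic): no H
  1 × F: no H
  1 × I: no H
  Total hydrogens = 14.
Molecular formula: C14H14FIO3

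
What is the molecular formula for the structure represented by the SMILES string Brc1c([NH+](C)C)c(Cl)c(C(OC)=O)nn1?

C8H10BrClN3O2+

Heavy atoms from the SMILES: 1 Br, 8 C, 1 Cl, 3 N, 2 O.
Implicit hydrogens by atom environment:
  4 × C (aromatic): no H
  3 × C: 3 H each → 9
  2 × N (aromatic): no H
  2 × O: no H
  1 × Br: no H
  1 × C: no H
  1 × Cl: no H
  1 × N (charge +1): 1 H
  Total hydrogens = 10.
Net charge +1.
Molecular formula: C8H10BrClN3O2+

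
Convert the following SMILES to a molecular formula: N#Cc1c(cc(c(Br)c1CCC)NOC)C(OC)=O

Heavy atoms from the SMILES: 1 Br, 13 C, 2 N, 3 O.
Implicit hydrogens by atom environment:
  5 × C (aromatic): no H
  3 × C: 3 H each → 9
  3 × O: no H
  2 × C: 2 H each → 4
  2 × C: no H
  1 × Br: no H
  1 × C (aromatic): 1 H
  1 × N: 1 H
  1 × N: no H
  Total hydrogens = 15.
Molecular formula: C13H15BrN2O3

C13H15BrN2O3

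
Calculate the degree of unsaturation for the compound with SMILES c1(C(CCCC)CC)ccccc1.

Molecular formula from the SMILES: C13H20.
DoU = (2C + 2 + N − H − X)/2 = (2·13 + 2 + 0 − 20 − 0)/2 = 8/2 = 4.
(Structurally: 1 ring(s) + 3 π bond(s) = 4.)

4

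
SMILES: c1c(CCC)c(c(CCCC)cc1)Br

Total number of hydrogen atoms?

Hydrogens are implicit in SMILES; fill each atom to its normal valence:
  5 × C: 2 H each → 10
  3 × C (aromatic): 1 H each → 3
  3 × C (aromatic): no H
  2 × C: 3 H each → 6
  1 × Br: no H
  Total hydrogens = 19.

19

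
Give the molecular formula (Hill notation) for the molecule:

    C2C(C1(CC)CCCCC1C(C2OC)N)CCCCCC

C19H37NO

Heavy atoms from the SMILES: 19 C, 1 N, 1 O.
Implicit hydrogens by atom environment:
  11 × C: 2 H each → 22
  4 × C: 1 H each → 4
  3 × C: 3 H each → 9
  1 × C: no H
  1 × N: 2 H
  1 × O: no H
  Total hydrogens = 37.
Molecular formula: C19H37NO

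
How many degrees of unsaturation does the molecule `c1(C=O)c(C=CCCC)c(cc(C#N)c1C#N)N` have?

Molecular formula from the SMILES: C14H13N3O.
DoU = (2C + 2 + N − H − X)/2 = (2·14 + 2 + 3 − 13 − 0)/2 = 20/2 = 10.
(Structurally: 1 ring(s) + 9 π bond(s) = 10.)

10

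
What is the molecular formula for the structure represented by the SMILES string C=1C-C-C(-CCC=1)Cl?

C7H11Cl

Heavy atoms from the SMILES: 7 C, 1 Cl.
Implicit hydrogens by atom environment:
  4 × C: 2 H each → 8
  3 × C: 1 H each → 3
  1 × Cl: no H
  Total hydrogens = 11.
Molecular formula: C7H11Cl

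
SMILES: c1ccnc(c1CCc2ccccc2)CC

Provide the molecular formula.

Heavy atoms from the SMILES: 15 C, 1 N.
Implicit hydrogens by atom environment:
  8 × C (aromatic): 1 H each → 8
  3 × C: 2 H each → 6
  3 × C (aromatic): no H
  1 × C: 3 H
  1 × N (aromatic): no H
  Total hydrogens = 17.
Molecular formula: C15H17N

C15H17N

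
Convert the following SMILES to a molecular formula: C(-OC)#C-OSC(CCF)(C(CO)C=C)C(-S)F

Heavy atoms from the SMILES: 11 C, 2 F, 3 O, 2 S.
Implicit hydrogens by atom environment:
  4 × C: 2 H each → 8
  3 × C: 1 H each → 3
  3 × C: no H
  2 × F: no H
  2 × O: no H
  1 × C: 3 H
  1 × O: 1 H
  1 × S: 1 H
  1 × S: no H
  Total hydrogens = 16.
Molecular formula: C11H16F2O3S2

C11H16F2O3S2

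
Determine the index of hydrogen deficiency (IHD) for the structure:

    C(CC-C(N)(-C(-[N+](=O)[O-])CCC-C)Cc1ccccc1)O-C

5

Molecular formula from the SMILES: C17H28N2O3.
DoU = (2C + 2 + N − H − X)/2 = (2·17 + 2 + 2 − 28 − 0)/2 = 10/2 = 5.
(Structurally: 1 ring(s) + 4 π bond(s) = 5.)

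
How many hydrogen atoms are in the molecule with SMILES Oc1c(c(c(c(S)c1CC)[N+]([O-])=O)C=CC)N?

Hydrogens are implicit in SMILES; fill each atom to its normal valence:
  6 × C (aromatic): no H
  2 × C: 3 H each → 6
  2 × C: 1 H each → 2
  1 × C: 2 H
  1 × N: 2 H
  1 × N (charge +1): no H
  1 × O: 1 H
  1 × O: no H
  1 × O (charge -1): no H
  1 × S: 1 H
  Total hydrogens = 14.

14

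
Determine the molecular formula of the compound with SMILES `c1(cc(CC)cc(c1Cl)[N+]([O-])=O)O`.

Heavy atoms from the SMILES: 8 C, 1 Cl, 1 N, 3 O.
Implicit hydrogens by atom environment:
  4 × C (aromatic): no H
  2 × C (aromatic): 1 H each → 2
  1 × C: 3 H
  1 × C: 2 H
  1 × Cl: no H
  1 × N (charge +1): no H
  1 × O: 1 H
  1 × O: no H
  1 × O (charge -1): no H
  Total hydrogens = 8.
Molecular formula: C8H8ClNO3

C8H8ClNO3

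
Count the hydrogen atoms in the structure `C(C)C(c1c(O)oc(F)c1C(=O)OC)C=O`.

11

Hydrogens are implicit in SMILES; fill each atom to its normal valence:
  4 × C (aromatic): no H
  3 × O: no H
  2 × C: 3 H each → 6
  2 × C: 1 H each → 2
  1 × C: 2 H
  1 × C: no H
  1 × F: no H
  1 × O: 1 H
  1 × O (aromatic): no H
  Total hydrogens = 11.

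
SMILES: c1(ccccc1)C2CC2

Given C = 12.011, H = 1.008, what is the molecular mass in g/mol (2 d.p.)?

Molecular formula: C9H10.
M = 9×12.011 + 10×1.008 = 118.18 g/mol.

118.18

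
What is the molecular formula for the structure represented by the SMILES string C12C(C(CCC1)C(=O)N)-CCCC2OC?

Heavy atoms from the SMILES: 12 C, 1 N, 2 O.
Implicit hydrogens by atom environment:
  6 × C: 2 H each → 12
  4 × C: 1 H each → 4
  2 × O: no H
  1 × C: 3 H
  1 × C: no H
  1 × N: 2 H
  Total hydrogens = 21.
Molecular formula: C12H21NO2

C12H21NO2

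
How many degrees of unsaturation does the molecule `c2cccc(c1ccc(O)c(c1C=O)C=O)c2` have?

Molecular formula from the SMILES: C14H10O3.
DoU = (2C + 2 + N − H − X)/2 = (2·14 + 2 + 0 − 10 − 0)/2 = 20/2 = 10.
(Structurally: 2 ring(s) + 8 π bond(s) = 10.)

10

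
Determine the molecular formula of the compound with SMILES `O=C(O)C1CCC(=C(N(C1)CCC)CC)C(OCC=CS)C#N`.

C17H26N2O3S

Heavy atoms from the SMILES: 17 C, 2 N, 3 O, 1 S.
Implicit hydrogens by atom environment:
  7 × C: 2 H each → 14
  4 × C: 1 H each → 4
  4 × C: no H
  2 × C: 3 H each → 6
  2 × N: no H
  2 × O: no H
  1 × O: 1 H
  1 × S: 1 H
  Total hydrogens = 26.
Molecular formula: C17H26N2O3S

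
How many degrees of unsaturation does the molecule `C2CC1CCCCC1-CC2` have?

Molecular formula from the SMILES: C10H18.
DoU = (2C + 2 + N − H − X)/2 = (2·10 + 2 + 0 − 18 − 0)/2 = 4/2 = 2.
(Structurally: 2 ring(s) + 0 π bond(s) = 2.)

2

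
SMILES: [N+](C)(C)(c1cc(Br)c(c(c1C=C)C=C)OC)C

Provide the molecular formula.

Heavy atoms from the SMILES: 1 Br, 14 C, 1 N, 1 O.
Implicit hydrogens by atom environment:
  5 × C (aromatic): no H
  4 × C: 3 H each → 12
  2 × C: 2 H each → 4
  2 × C: 1 H each → 2
  1 × Br: no H
  1 × C (aromatic): 1 H
  1 × N (charge +1): no H
  1 × O: no H
  Total hydrogens = 19.
Net charge +1.
Molecular formula: C14H19BrNO+

C14H19BrNO+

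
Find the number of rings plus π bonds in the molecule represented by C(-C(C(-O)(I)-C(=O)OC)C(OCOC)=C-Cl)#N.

Molecular formula from the SMILES: C9H11ClINO5.
DoU = (2C + 2 + N − H − X)/2 = (2·9 + 2 + 1 − 11 − 2)/2 = 8/2 = 4.
(Structurally: 0 ring(s) + 4 π bond(s) = 4.)

4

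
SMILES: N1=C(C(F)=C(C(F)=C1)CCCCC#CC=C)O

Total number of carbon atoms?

The symbol for carbon appears 13 times in the SMILES.

13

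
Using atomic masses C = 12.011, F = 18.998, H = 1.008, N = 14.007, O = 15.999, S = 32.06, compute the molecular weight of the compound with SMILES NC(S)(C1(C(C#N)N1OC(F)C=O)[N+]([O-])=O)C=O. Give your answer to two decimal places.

278.21

Molecular formula: C7H7FN4O5S.
M = 7×12.011 + 1×18.998 + 7×1.008 + 4×14.007 + 5×15.999 + 1×32.06 = 278.21 g/mol.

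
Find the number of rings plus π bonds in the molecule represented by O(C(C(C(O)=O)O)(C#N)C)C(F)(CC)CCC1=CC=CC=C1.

7

Molecular formula from the SMILES: C16H20FNO4.
DoU = (2C + 2 + N − H − X)/2 = (2·16 + 2 + 1 − 20 − 1)/2 = 14/2 = 7.
(Structurally: 1 ring(s) + 6 π bond(s) = 7.)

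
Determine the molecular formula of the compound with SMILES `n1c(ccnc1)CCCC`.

C8H12N2

Heavy atoms from the SMILES: 8 C, 2 N.
Implicit hydrogens by atom environment:
  3 × C: 2 H each → 6
  3 × C (aromatic): 1 H each → 3
  2 × N (aromatic): no H
  1 × C: 3 H
  1 × C (aromatic): no H
  Total hydrogens = 12.
Molecular formula: C8H12N2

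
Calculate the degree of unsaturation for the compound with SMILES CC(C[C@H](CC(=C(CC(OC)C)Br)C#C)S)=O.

Molecular formula from the SMILES: C13H19BrO2S.
DoU = (2C + 2 + N − H − X)/2 = (2·13 + 2 + 0 − 19 − 1)/2 = 8/2 = 4.
(Structurally: 0 ring(s) + 4 π bond(s) = 4.)

4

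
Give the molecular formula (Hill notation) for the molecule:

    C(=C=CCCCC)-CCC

Heavy atoms from the SMILES: 10 C.
Implicit hydrogens by atom environment:
  5 × C: 2 H each → 10
  2 × C: 3 H each → 6
  2 × C: 1 H each → 2
  1 × C: no H
  Total hydrogens = 18.
Molecular formula: C10H18

C10H18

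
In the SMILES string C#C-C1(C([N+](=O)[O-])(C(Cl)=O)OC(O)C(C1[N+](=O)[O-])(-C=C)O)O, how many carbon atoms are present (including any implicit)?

The symbol for carbon appears 10 times in the SMILES. (Cl is a single chlorine, not C + l.)

10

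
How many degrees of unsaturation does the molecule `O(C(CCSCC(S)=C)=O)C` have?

2

Molecular formula from the SMILES: C7H12O2S2.
DoU = (2C + 2 + N − H − X)/2 = (2·7 + 2 + 0 − 12 − 0)/2 = 4/2 = 2.
(Structurally: 0 ring(s) + 2 π bond(s) = 2.)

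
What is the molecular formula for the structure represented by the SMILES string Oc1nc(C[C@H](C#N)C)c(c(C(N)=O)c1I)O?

C10H10IN3O3

Heavy atoms from the SMILES: 10 C, 1 I, 3 N, 3 O.
Implicit hydrogens by atom environment:
  5 × C (aromatic): no H
  2 × C: no H
  2 × O: 1 H each → 2
  1 × C: 3 H
  1 × C: 2 H
  1 × C: 1 H
  1 × I: no H
  1 × N: 2 H
  1 × N (aromatic): no H
  1 × N: no H
  1 × O: no H
  Total hydrogens = 10.
Molecular formula: C10H10IN3O3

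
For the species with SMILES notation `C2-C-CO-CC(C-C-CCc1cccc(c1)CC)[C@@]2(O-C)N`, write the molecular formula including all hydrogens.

C19H31NO2

Heavy atoms from the SMILES: 19 C, 1 N, 2 O.
Implicit hydrogens by atom environment:
  9 × C: 2 H each → 18
  4 × C (aromatic): 1 H each → 4
  2 × C: 3 H each → 6
  2 × C (aromatic): no H
  2 × O: no H
  1 × C: 1 H
  1 × C: no H
  1 × N: 2 H
  Total hydrogens = 31.
Molecular formula: C19H31NO2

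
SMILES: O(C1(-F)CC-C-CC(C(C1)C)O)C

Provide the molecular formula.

C10H19FO2

Heavy atoms from the SMILES: 10 C, 1 F, 2 O.
Implicit hydrogens by atom environment:
  5 × C: 2 H each → 10
  2 × C: 3 H each → 6
  2 × C: 1 H each → 2
  1 × C: no H
  1 × F: no H
  1 × O: 1 H
  1 × O: no H
  Total hydrogens = 19.
Molecular formula: C10H19FO2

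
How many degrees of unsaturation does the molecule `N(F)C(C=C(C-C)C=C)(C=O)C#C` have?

5

Molecular formula from the SMILES: C10H12FNO.
DoU = (2C + 2 + N − H − X)/2 = (2·10 + 2 + 1 − 12 − 1)/2 = 10/2 = 5.
(Structurally: 0 ring(s) + 5 π bond(s) = 5.)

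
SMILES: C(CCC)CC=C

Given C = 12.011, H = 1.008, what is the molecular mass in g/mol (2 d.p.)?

Molecular formula: C7H14.
M = 7×12.011 + 14×1.008 = 98.19 g/mol.

98.19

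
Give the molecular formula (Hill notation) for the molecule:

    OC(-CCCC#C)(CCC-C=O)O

Heavy atoms from the SMILES: 10 C, 3 O.
Implicit hydrogens by atom environment:
  6 × C: 2 H each → 12
  2 × C: 1 H each → 2
  2 × C: no H
  2 × O: 1 H each → 2
  1 × O: no H
  Total hydrogens = 16.
Molecular formula: C10H16O3

C10H16O3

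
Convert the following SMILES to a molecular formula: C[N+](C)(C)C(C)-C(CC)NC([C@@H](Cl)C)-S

C11H26ClN2S+

Heavy atoms from the SMILES: 11 C, 1 Cl, 2 N, 1 S.
Implicit hydrogens by atom environment:
  6 × C: 3 H each → 18
  4 × C: 1 H each → 4
  1 × C: 2 H
  1 × Cl: no H
  1 × N: 1 H
  1 × N (charge +1): no H
  1 × S: 1 H
  Total hydrogens = 26.
Net charge +1.
Molecular formula: C11H26ClN2S+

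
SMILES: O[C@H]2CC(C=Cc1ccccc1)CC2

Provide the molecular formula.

Heavy atoms from the SMILES: 13 C, 1 O.
Implicit hydrogens by atom environment:
  5 × C (aromatic): 1 H each → 5
  4 × C: 1 H each → 4
  3 × C: 2 H each → 6
  1 × C (aromatic): no H
  1 × O: 1 H
  Total hydrogens = 16.
Molecular formula: C13H16O

C13H16O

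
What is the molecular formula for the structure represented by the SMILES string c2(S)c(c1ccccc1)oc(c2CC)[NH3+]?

Heavy atoms from the SMILES: 12 C, 1 N, 1 O, 1 S.
Implicit hydrogens by atom environment:
  5 × C (aromatic): 1 H each → 5
  5 × C (aromatic): no H
  1 × C: 3 H
  1 × C: 2 H
  1 × N (charge +1): 3 H
  1 × O (aromatic): no H
  1 × S: 1 H
  Total hydrogens = 14.
Net charge +1.
Molecular formula: C12H14NOS+

C12H14NOS+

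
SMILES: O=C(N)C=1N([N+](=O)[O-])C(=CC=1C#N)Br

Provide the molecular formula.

C6H3BrN4O3

Heavy atoms from the SMILES: 1 Br, 6 C, 4 N, 3 O.
Implicit hydrogens by atom environment:
  3 × C (aromatic): no H
  2 × C: no H
  2 × O: no H
  1 × Br: no H
  1 × C (aromatic): 1 H
  1 × N: 2 H
  1 × N (aromatic): no H
  1 × N (charge +1): no H
  1 × N: no H
  1 × O (charge -1): no H
  Total hydrogens = 3.
Molecular formula: C6H3BrN4O3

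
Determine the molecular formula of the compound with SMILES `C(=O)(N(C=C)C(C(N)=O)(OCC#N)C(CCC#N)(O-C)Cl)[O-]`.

C12H14ClN4O5-

Heavy atoms from the SMILES: 12 C, 1 Cl, 4 N, 5 O.
Implicit hydrogens by atom environment:
  6 × C: no H
  4 × C: 2 H each → 8
  4 × O: no H
  3 × N: no H
  1 × C: 3 H
  1 × C: 1 H
  1 × Cl: no H
  1 × N: 2 H
  1 × O (charge -1): no H
  Total hydrogens = 14.
Net charge -1.
Molecular formula: C12H14ClN4O5-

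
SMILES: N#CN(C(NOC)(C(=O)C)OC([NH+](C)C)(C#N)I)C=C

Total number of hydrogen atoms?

Hydrogens are implicit in SMILES; fill each atom to its normal valence:
  5 × C: no H
  4 × C: 3 H each → 12
  3 × N: no H
  3 × O: no H
  1 × C: 2 H
  1 × C: 1 H
  1 × I: no H
  1 × N (charge +1): 1 H
  1 × N: 1 H
  Total hydrogens = 17.

17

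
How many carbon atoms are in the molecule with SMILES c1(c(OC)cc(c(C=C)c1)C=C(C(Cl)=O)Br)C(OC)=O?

The symbol for carbon appears 14 times in the SMILES. Lowercase c denotes aromatic carbon and counts toward C.

14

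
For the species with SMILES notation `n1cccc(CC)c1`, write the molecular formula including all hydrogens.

C7H9N

Heavy atoms from the SMILES: 7 C, 1 N.
Implicit hydrogens by atom environment:
  4 × C (aromatic): 1 H each → 4
  1 × C: 3 H
  1 × C: 2 H
  1 × C (aromatic): no H
  1 × N (aromatic): no H
  Total hydrogens = 9.
Molecular formula: C7H9N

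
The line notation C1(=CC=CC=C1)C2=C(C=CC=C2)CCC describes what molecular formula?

C15H16

Heavy atoms from the SMILES: 15 C.
Implicit hydrogens by atom environment:
  9 × C (aromatic): 1 H each → 9
  3 × C (aromatic): no H
  2 × C: 2 H each → 4
  1 × C: 3 H
  Total hydrogens = 16.
Molecular formula: C15H16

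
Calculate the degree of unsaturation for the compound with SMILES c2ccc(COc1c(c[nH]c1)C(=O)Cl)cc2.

8

Molecular formula from the SMILES: C12H10ClNO2.
DoU = (2C + 2 + N − H − X)/2 = (2·12 + 2 + 1 − 10 − 1)/2 = 16/2 = 8.
(Structurally: 2 ring(s) + 6 π bond(s) = 8.)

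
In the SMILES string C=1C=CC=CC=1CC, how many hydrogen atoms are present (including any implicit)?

Hydrogens are implicit in SMILES; fill each atom to its normal valence:
  5 × C (aromatic): 1 H each → 5
  1 × C: 3 H
  1 × C: 2 H
  1 × C (aromatic): no H
  Total hydrogens = 10.

10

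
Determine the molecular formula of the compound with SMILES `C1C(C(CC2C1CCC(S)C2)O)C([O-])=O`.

Heavy atoms from the SMILES: 11 C, 3 O, 1 S.
Implicit hydrogens by atom environment:
  5 × C: 2 H each → 10
  5 × C: 1 H each → 5
  1 × C: no H
  1 × O: 1 H
  1 × O: no H
  1 × O (charge -1): no H
  1 × S: 1 H
  Total hydrogens = 17.
Net charge -1.
Molecular formula: C11H17O3S-

C11H17O3S-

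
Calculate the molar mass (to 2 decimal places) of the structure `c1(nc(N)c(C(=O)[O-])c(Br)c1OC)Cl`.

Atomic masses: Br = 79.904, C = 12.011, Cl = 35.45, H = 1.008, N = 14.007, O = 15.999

Molecular formula: C7H5BrClN2O3-.
M = 1×79.904 + 7×12.011 + 1×35.45 + 5×1.008 + 2×14.007 + 3×15.999 = 280.48 g/mol.

280.48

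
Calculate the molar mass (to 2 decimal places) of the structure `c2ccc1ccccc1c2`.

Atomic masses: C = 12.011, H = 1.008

Molecular formula: C10H8.
M = 10×12.011 + 8×1.008 = 128.17 g/mol.

128.17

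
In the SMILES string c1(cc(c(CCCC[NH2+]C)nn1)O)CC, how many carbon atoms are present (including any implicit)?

The symbol for carbon appears 11 times in the SMILES. Lowercase c denotes aromatic carbon and counts toward C.

11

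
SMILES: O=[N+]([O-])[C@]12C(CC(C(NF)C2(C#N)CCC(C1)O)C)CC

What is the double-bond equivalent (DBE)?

Molecular formula from the SMILES: C14H22FN3O3.
DoU = (2C + 2 + N − H − X)/2 = (2·14 + 2 + 3 − 22 − 1)/2 = 10/2 = 5.
(Structurally: 2 ring(s) + 3 π bond(s) = 5.)

5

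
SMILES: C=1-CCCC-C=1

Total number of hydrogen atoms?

Hydrogens are implicit in SMILES; fill each atom to its normal valence:
  4 × C: 2 H each → 8
  2 × C: 1 H each → 2
  Total hydrogens = 10.

10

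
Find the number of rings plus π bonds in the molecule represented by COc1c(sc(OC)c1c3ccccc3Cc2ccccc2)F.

11

Molecular formula from the SMILES: C19H17FO2S.
DoU = (2C + 2 + N − H − X)/2 = (2·19 + 2 + 0 − 17 − 1)/2 = 22/2 = 11.
(Structurally: 3 ring(s) + 8 π bond(s) = 11.)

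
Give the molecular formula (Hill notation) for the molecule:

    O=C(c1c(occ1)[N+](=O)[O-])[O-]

Heavy atoms from the SMILES: 5 C, 1 N, 5 O.
Implicit hydrogens by atom environment:
  2 × C (aromatic): 1 H each → 2
  2 × C (aromatic): no H
  2 × O: no H
  2 × O (charge -1): no H
  1 × C: no H
  1 × N (charge +1): no H
  1 × O (aromatic): no H
  Total hydrogens = 2.
Net charge -1.
Molecular formula: C5H2NO5-

C5H2NO5-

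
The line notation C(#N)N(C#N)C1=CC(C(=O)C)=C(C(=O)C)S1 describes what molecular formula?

C10H7N3O2S

Heavy atoms from the SMILES: 10 C, 3 N, 2 O, 1 S.
Implicit hydrogens by atom environment:
  4 × C: no H
  3 × C (aromatic): no H
  3 × N: no H
  2 × C: 3 H each → 6
  2 × O: no H
  1 × C (aromatic): 1 H
  1 × S (aromatic): no H
  Total hydrogens = 7.
Molecular formula: C10H7N3O2S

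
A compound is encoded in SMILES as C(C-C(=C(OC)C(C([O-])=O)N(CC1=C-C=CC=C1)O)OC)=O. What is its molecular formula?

C15H18NO6-

Heavy atoms from the SMILES: 15 C, 1 N, 6 O.
Implicit hydrogens by atom environment:
  5 × C (aromatic): 1 H each → 5
  4 × O: no H
  3 × C: no H
  2 × C: 3 H each → 6
  2 × C: 2 H each → 4
  2 × C: 1 H each → 2
  1 × C (aromatic): no H
  1 × N: no H
  1 × O: 1 H
  1 × O (charge -1): no H
  Total hydrogens = 18.
Net charge -1.
Molecular formula: C15H18NO6-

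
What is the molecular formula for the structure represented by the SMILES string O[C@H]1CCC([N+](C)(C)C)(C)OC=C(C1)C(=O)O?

C12H22NO4+

Heavy atoms from the SMILES: 12 C, 1 N, 4 O.
Implicit hydrogens by atom environment:
  4 × C: 3 H each → 12
  3 × C: 2 H each → 6
  3 × C: no H
  2 × C: 1 H each → 2
  2 × O: 1 H each → 2
  2 × O: no H
  1 × N (charge +1): no H
  Total hydrogens = 22.
Net charge +1.
Molecular formula: C12H22NO4+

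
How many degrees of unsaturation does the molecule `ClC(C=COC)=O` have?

Molecular formula from the SMILES: C4H5ClO2.
DoU = (2C + 2 + N − H − X)/2 = (2·4 + 2 + 0 − 5 − 1)/2 = 4/2 = 2.
(Structurally: 0 ring(s) + 2 π bond(s) = 2.)

2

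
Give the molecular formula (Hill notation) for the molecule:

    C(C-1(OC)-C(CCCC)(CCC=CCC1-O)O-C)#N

C15H25NO3

Heavy atoms from the SMILES: 15 C, 1 N, 3 O.
Implicit hydrogens by atom environment:
  6 × C: 2 H each → 12
  3 × C: 3 H each → 9
  3 × C: 1 H each → 3
  3 × C: no H
  2 × O: no H
  1 × N: no H
  1 × O: 1 H
  Total hydrogens = 25.
Molecular formula: C15H25NO3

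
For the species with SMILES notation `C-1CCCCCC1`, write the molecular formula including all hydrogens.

Heavy atoms from the SMILES: 7 C.
Implicit hydrogens by atom environment:
  7 × C: 2 H each → 14
  Total hydrogens = 14.
Molecular formula: C7H14

C7H14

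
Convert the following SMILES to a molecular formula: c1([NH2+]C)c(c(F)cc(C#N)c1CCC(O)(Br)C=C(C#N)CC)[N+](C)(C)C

Heavy atoms from the SMILES: 1 Br, 19 C, 1 F, 4 N, 1 O.
Implicit hydrogens by atom environment:
  5 × C: 3 H each → 15
  5 × C (aromatic): no H
  4 × C: no H
  3 × C: 2 H each → 6
  2 × N: no H
  1 × Br: no H
  1 × C (aromatic): 1 H
  1 × C: 1 H
  1 × F: no H
  1 × N (charge +1): 2 H
  1 × N (charge +1): no H
  1 × O: 1 H
  Total hydrogens = 26.
Net charge +2.
Molecular formula: [C19H26BrFN4O]2+

[C19H26BrFN4O]2+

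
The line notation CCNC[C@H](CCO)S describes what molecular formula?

C6H15NOS

Heavy atoms from the SMILES: 6 C, 1 N, 1 O, 1 S.
Implicit hydrogens by atom environment:
  4 × C: 2 H each → 8
  1 × C: 3 H
  1 × C: 1 H
  1 × N: 1 H
  1 × O: 1 H
  1 × S: 1 H
  Total hydrogens = 15.
Molecular formula: C6H15NOS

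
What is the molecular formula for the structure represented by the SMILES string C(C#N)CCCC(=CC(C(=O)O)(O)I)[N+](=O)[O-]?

C9H11IN2O5

Heavy atoms from the SMILES: 9 C, 1 I, 2 N, 5 O.
Implicit hydrogens by atom environment:
  4 × C: 2 H each → 8
  4 × C: no H
  2 × O: 1 H each → 2
  2 × O: no H
  1 × C: 1 H
  1 × I: no H
  1 × N (charge +1): no H
  1 × N: no H
  1 × O (charge -1): no H
  Total hydrogens = 11.
Molecular formula: C9H11IN2O5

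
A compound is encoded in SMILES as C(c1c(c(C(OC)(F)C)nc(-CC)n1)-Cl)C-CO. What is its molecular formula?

Heavy atoms from the SMILES: 12 C, 1 Cl, 1 F, 2 N, 2 O.
Implicit hydrogens by atom environment:
  4 × C: 2 H each → 8
  4 × C (aromatic): no H
  3 × C: 3 H each → 9
  2 × N (aromatic): no H
  1 × C: no H
  1 × Cl: no H
  1 × F: no H
  1 × O: 1 H
  1 × O: no H
  Total hydrogens = 18.
Molecular formula: C12H18ClFN2O2

C12H18ClFN2O2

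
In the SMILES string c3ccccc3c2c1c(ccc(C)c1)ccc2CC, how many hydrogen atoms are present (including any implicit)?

18

Hydrogens are implicit in SMILES; fill each atom to its normal valence:
  10 × C (aromatic): 1 H each → 10
  6 × C (aromatic): no H
  2 × C: 3 H each → 6
  1 × C: 2 H
  Total hydrogens = 18.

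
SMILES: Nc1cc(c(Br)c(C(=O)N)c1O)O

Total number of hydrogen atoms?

7

Hydrogens are implicit in SMILES; fill each atom to its normal valence:
  5 × C (aromatic): no H
  2 × N: 2 H each → 4
  2 × O: 1 H each → 2
  1 × Br: no H
  1 × C (aromatic): 1 H
  1 × C: no H
  1 × O: no H
  Total hydrogens = 7.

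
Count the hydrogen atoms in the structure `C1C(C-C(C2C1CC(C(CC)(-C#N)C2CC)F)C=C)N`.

Hydrogens are implicit in SMILES; fill each atom to its normal valence:
  7 × C: 1 H each → 7
  6 × C: 2 H each → 12
  2 × C: 3 H each → 6
  2 × C: no H
  1 × F: no H
  1 × N: 2 H
  1 × N: no H
  Total hydrogens = 27.

27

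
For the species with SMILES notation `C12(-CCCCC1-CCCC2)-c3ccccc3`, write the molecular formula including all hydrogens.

C16H22

Heavy atoms from the SMILES: 16 C.
Implicit hydrogens by atom environment:
  8 × C: 2 H each → 16
  5 × C (aromatic): 1 H each → 5
  1 × C: 1 H
  1 × C: no H
  1 × C (aromatic): no H
  Total hydrogens = 22.
Molecular formula: C16H22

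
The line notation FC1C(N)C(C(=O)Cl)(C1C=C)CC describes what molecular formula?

Heavy atoms from the SMILES: 9 C, 1 Cl, 1 F, 1 N, 1 O.
Implicit hydrogens by atom environment:
  4 × C: 1 H each → 4
  2 × C: 2 H each → 4
  2 × C: no H
  1 × C: 3 H
  1 × Cl: no H
  1 × F: no H
  1 × N: 2 H
  1 × O: no H
  Total hydrogens = 13.
Molecular formula: C9H13ClFNO

C9H13ClFNO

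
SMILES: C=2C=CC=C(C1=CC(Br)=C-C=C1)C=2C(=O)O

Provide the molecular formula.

Heavy atoms from the SMILES: 1 Br, 13 C, 2 O.
Implicit hydrogens by atom environment:
  8 × C (aromatic): 1 H each → 8
  4 × C (aromatic): no H
  1 × Br: no H
  1 × C: no H
  1 × O: 1 H
  1 × O: no H
  Total hydrogens = 9.
Molecular formula: C13H9BrO2

C13H9BrO2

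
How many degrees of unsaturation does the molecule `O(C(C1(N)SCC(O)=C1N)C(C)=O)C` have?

3

Molecular formula from the SMILES: C8H14N2O3S.
DoU = (2C + 2 + N − H − X)/2 = (2·8 + 2 + 2 − 14 − 0)/2 = 6/2 = 3.
(Structurally: 1 ring(s) + 2 π bond(s) = 3.)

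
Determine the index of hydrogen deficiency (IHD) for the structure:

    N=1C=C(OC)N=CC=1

4

Molecular formula from the SMILES: C5H6N2O.
DoU = (2C + 2 + N − H − X)/2 = (2·5 + 2 + 2 − 6 − 0)/2 = 8/2 = 4.
(Structurally: 1 ring(s) + 3 π bond(s) = 4.)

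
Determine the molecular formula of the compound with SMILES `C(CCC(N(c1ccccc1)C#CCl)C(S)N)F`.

Heavy atoms from the SMILES: 13 C, 1 Cl, 1 F, 2 N, 1 S.
Implicit hydrogens by atom environment:
  5 × C (aromatic): 1 H each → 5
  3 × C: 2 H each → 6
  2 × C: 1 H each → 2
  2 × C: no H
  1 × C (aromatic): no H
  1 × Cl: no H
  1 × F: no H
  1 × N: 2 H
  1 × N: no H
  1 × S: 1 H
  Total hydrogens = 16.
Molecular formula: C13H16ClFN2S

C13H16ClFN2S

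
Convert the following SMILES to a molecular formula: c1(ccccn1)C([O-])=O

Heavy atoms from the SMILES: 6 C, 1 N, 2 O.
Implicit hydrogens by atom environment:
  4 × C (aromatic): 1 H each → 4
  1 × C (aromatic): no H
  1 × C: no H
  1 × N (aromatic): no H
  1 × O: no H
  1 × O (charge -1): no H
  Total hydrogens = 4.
Net charge -1.
Molecular formula: C6H4NO2-

C6H4NO2-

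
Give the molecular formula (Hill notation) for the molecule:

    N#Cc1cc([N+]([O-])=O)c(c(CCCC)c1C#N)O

C12H11N3O3

Heavy atoms from the SMILES: 12 C, 3 N, 3 O.
Implicit hydrogens by atom environment:
  5 × C (aromatic): no H
  3 × C: 2 H each → 6
  2 × C: no H
  2 × N: no H
  1 × C: 3 H
  1 × C (aromatic): 1 H
  1 × N (charge +1): no H
  1 × O: 1 H
  1 × O: no H
  1 × O (charge -1): no H
  Total hydrogens = 11.
Molecular formula: C12H11N3O3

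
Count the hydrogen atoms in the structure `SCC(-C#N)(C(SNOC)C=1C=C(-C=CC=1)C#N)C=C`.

Hydrogens are implicit in SMILES; fill each atom to its normal valence:
  4 × C (aromatic): 1 H each → 4
  3 × C: no H
  2 × C: 2 H each → 4
  2 × C: 1 H each → 2
  2 × C (aromatic): no H
  2 × N: no H
  1 × C: 3 H
  1 × N: 1 H
  1 × O: no H
  1 × S: 1 H
  1 × S: no H
  Total hydrogens = 15.

15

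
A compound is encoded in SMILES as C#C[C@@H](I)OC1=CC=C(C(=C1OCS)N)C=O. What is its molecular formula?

C11H10INO3S

Heavy atoms from the SMILES: 11 C, 1 I, 1 N, 3 O, 1 S.
Implicit hydrogens by atom environment:
  4 × C (aromatic): no H
  3 × C: 1 H each → 3
  3 × O: no H
  2 × C (aromatic): 1 H each → 2
  1 × C: 2 H
  1 × C: no H
  1 × I: no H
  1 × N: 2 H
  1 × S: 1 H
  Total hydrogens = 10.
Molecular formula: C11H10INO3S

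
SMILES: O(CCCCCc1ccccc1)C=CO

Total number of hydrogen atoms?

18

Hydrogens are implicit in SMILES; fill each atom to its normal valence:
  5 × C: 2 H each → 10
  5 × C (aromatic): 1 H each → 5
  2 × C: 1 H each → 2
  1 × C (aromatic): no H
  1 × O: 1 H
  1 × O: no H
  Total hydrogens = 18.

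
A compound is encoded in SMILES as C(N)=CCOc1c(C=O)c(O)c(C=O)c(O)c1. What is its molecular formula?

C11H11NO5

Heavy atoms from the SMILES: 11 C, 1 N, 5 O.
Implicit hydrogens by atom environment:
  5 × C (aromatic): no H
  4 × C: 1 H each → 4
  3 × O: no H
  2 × O: 1 H each → 2
  1 × C: 2 H
  1 × C (aromatic): 1 H
  1 × N: 2 H
  Total hydrogens = 11.
Molecular formula: C11H11NO5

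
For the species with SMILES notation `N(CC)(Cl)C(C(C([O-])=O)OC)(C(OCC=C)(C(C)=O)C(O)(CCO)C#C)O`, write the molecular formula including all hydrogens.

Heavy atoms from the SMILES: 17 C, 1 Cl, 1 N, 8 O.
Implicit hydrogens by atom environment:
  6 × C: no H
  5 × C: 2 H each → 10
  4 × O: no H
  3 × C: 3 H each → 9
  3 × C: 1 H each → 3
  3 × O: 1 H each → 3
  1 × Cl: no H
  1 × N: no H
  1 × O (charge -1): no H
  Total hydrogens = 25.
Net charge -1.
Molecular formula: C17H25ClNO8-

C17H25ClNO8-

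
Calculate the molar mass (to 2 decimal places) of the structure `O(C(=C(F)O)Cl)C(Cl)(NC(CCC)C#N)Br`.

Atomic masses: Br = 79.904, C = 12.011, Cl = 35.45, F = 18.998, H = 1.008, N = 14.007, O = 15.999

335.98

Molecular formula: C8H10BrCl2FN2O2.
M = 1×79.904 + 8×12.011 + 2×35.45 + 1×18.998 + 10×1.008 + 2×14.007 + 2×15.999 = 335.98 g/mol.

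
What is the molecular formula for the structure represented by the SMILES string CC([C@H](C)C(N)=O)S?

Heavy atoms from the SMILES: 5 C, 1 N, 1 O, 1 S.
Implicit hydrogens by atom environment:
  2 × C: 3 H each → 6
  2 × C: 1 H each → 2
  1 × C: no H
  1 × N: 2 H
  1 × O: no H
  1 × S: 1 H
  Total hydrogens = 11.
Molecular formula: C5H11NOS

C5H11NOS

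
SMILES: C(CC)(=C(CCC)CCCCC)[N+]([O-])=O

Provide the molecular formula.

C12H23NO2

Heavy atoms from the SMILES: 12 C, 1 N, 2 O.
Implicit hydrogens by atom environment:
  7 × C: 2 H each → 14
  3 × C: 3 H each → 9
  2 × C: no H
  1 × N (charge +1): no H
  1 × O: no H
  1 × O (charge -1): no H
  Total hydrogens = 23.
Molecular formula: C12H23NO2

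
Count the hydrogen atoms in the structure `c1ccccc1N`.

7

Hydrogens are implicit in SMILES; fill each atom to its normal valence:
  5 × C (aromatic): 1 H each → 5
  1 × C (aromatic): no H
  1 × N: 2 H
  Total hydrogens = 7.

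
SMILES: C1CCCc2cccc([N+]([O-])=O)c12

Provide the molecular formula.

C10H11NO2

Heavy atoms from the SMILES: 10 C, 1 N, 2 O.
Implicit hydrogens by atom environment:
  4 × C: 2 H each → 8
  3 × C (aromatic): 1 H each → 3
  3 × C (aromatic): no H
  1 × N (charge +1): no H
  1 × O: no H
  1 × O (charge -1): no H
  Total hydrogens = 11.
Molecular formula: C10H11NO2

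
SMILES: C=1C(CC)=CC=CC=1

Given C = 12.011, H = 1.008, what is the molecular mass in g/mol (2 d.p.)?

106.17

Molecular formula: C8H10.
M = 8×12.011 + 10×1.008 = 106.17 g/mol.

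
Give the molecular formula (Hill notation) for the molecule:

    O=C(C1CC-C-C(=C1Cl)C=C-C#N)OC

Heavy atoms from the SMILES: 11 C, 1 Cl, 1 N, 2 O.
Implicit hydrogens by atom environment:
  4 × C: no H
  3 × C: 2 H each → 6
  3 × C: 1 H each → 3
  2 × O: no H
  1 × C: 3 H
  1 × Cl: no H
  1 × N: no H
  Total hydrogens = 12.
Molecular formula: C11H12ClNO2

C11H12ClNO2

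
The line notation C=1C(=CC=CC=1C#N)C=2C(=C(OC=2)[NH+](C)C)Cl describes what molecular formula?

C13H12ClN2O+

Heavy atoms from the SMILES: 13 C, 1 Cl, 2 N, 1 O.
Implicit hydrogens by atom environment:
  5 × C (aromatic): 1 H each → 5
  5 × C (aromatic): no H
  2 × C: 3 H each → 6
  1 × C: no H
  1 × Cl: no H
  1 × N (charge +1): 1 H
  1 × N: no H
  1 × O (aromatic): no H
  Total hydrogens = 12.
Net charge +1.
Molecular formula: C13H12ClN2O+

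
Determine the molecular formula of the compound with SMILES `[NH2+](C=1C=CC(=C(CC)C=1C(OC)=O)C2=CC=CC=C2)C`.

C17H20NO2+

Heavy atoms from the SMILES: 17 C, 1 N, 2 O.
Implicit hydrogens by atom environment:
  7 × C (aromatic): 1 H each → 7
  5 × C (aromatic): no H
  3 × C: 3 H each → 9
  2 × O: no H
  1 × C: 2 H
  1 × C: no H
  1 × N (charge +1): 2 H
  Total hydrogens = 20.
Net charge +1.
Molecular formula: C17H20NO2+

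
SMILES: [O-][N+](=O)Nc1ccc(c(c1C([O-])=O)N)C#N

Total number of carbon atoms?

8

The symbol for carbon appears 8 times in the SMILES. Lowercase c denotes aromatic carbon and counts toward C.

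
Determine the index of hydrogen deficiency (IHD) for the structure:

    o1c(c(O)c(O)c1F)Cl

Molecular formula from the SMILES: C4H2ClFO3.
DoU = (2C + 2 + N − H − X)/2 = (2·4 + 2 + 0 − 2 − 2)/2 = 6/2 = 3.
(Structurally: 1 ring(s) + 2 π bond(s) = 3.)

3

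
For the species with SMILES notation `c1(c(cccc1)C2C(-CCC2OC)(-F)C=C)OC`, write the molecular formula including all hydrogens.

C15H19FO2

Heavy atoms from the SMILES: 15 C, 1 F, 2 O.
Implicit hydrogens by atom environment:
  4 × C (aromatic): 1 H each → 4
  3 × C: 2 H each → 6
  3 × C: 1 H each → 3
  2 × C: 3 H each → 6
  2 × C (aromatic): no H
  2 × O: no H
  1 × C: no H
  1 × F: no H
  Total hydrogens = 19.
Molecular formula: C15H19FO2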